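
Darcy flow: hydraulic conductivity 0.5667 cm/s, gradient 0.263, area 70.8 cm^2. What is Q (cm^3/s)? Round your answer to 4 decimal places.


Step 1: Apply Darcy's law: Q = K * i * A
Step 2: Q = 0.5667 * 0.263 * 70.8
Step 3: Q = 10.5522 cm^3/s

10.5522


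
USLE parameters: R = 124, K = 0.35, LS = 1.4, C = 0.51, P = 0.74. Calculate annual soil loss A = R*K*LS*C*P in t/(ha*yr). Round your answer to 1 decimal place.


Step 1: A = R * K * LS * C * P
Step 2: R * K = 124 * 0.35 = 43.4
Step 3: (R*K) * LS = 43.4 * 1.4 = 60.76
Step 4: * C * P = 60.76 * 0.51 * 0.74 = 22.9
Step 5: A = 22.9 t/(ha*yr)

22.9


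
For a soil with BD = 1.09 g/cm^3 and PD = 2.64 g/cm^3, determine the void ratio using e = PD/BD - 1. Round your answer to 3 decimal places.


Step 1: e = PD / BD - 1
Step 2: e = 2.64 / 1.09 - 1
Step 3: e = 2.42202 - 1
Step 4: e = 1.422

1.422


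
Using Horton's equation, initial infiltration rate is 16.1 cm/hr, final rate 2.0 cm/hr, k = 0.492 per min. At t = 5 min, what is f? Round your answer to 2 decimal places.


Step 1: f = fc + (f0 - fc) * exp(-k * t)
Step 2: exp(-0.492 * 5) = 0.085435
Step 3: f = 2.0 + (16.1 - 2.0) * 0.085435
Step 4: f = 2.0 + 14.1 * 0.085435
Step 5: f = 3.2 cm/hr

3.2


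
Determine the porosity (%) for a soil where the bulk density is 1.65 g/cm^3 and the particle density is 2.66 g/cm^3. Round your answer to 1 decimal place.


Step 1: Formula: n = 100 * (1 - BD / PD)
Step 2: n = 100 * (1 - 1.65 / 2.66)
Step 3: n = 100 * (1 - 0.6203)
Step 4: n = 38.0%

38.0


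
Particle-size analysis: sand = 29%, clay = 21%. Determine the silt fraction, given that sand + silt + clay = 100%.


Step 1: sand + silt + clay = 100%
Step 2: silt = 100 - sand - clay
Step 3: silt = 100 - 29 - 21
Step 4: silt = 50%

50


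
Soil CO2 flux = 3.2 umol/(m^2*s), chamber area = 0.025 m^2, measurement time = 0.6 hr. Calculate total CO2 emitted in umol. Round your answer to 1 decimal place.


Step 1: Convert time to seconds: 0.6 hr * 3600 = 2160.0 s
Step 2: Total = flux * area * time_s
Step 3: Total = 3.2 * 0.025 * 2160.0
Step 4: Total = 172.8 umol

172.8


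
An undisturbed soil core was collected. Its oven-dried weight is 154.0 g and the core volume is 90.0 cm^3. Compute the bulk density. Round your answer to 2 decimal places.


Step 1: Identify the formula: BD = dry mass / volume
Step 2: Substitute values: BD = 154.0 / 90.0
Step 3: BD = 1.71 g/cm^3

1.71


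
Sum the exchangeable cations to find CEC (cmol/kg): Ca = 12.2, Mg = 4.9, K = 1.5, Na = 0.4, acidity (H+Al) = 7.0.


Step 1: CEC = Ca + Mg + K + Na + (H+Al)
Step 2: CEC = 12.2 + 4.9 + 1.5 + 0.4 + 7.0
Step 3: CEC = 26.0 cmol/kg

26.0


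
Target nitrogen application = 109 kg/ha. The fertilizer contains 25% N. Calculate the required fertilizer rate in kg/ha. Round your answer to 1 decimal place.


Step 1: Fertilizer rate = target N / (N content / 100)
Step 2: Rate = 109 / (25 / 100)
Step 3: Rate = 109 / 0.25
Step 4: Rate = 436.0 kg/ha

436.0


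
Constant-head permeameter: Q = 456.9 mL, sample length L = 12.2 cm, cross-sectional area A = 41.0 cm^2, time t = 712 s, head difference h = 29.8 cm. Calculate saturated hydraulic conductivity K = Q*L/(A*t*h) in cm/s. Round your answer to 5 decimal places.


Step 1: K = Q * L / (A * t * h)
Step 2: Numerator = 456.9 * 12.2 = 5574.18
Step 3: Denominator = 41.0 * 712 * 29.8 = 869921.6
Step 4: K = 5574.18 / 869921.6 = 0.00641 cm/s

0.00641


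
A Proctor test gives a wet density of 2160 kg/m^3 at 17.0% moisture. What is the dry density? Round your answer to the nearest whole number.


Step 1: Dry density = wet density / (1 + w/100)
Step 2: Dry density = 2160 / (1 + 17.0/100)
Step 3: Dry density = 2160 / 1.17
Step 4: Dry density = 1846 kg/m^3

1846


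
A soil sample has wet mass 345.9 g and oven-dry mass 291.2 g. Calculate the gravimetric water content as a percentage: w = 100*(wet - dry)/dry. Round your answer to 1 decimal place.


Step 1: Water mass = wet - dry = 345.9 - 291.2 = 54.7 g
Step 2: w = 100 * water mass / dry mass
Step 3: w = 100 * 54.7 / 291.2 = 18.8%

18.8


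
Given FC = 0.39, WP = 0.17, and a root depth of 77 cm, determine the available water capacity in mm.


Step 1: Available water = (FC - WP) * depth * 10
Step 2: AW = (0.39 - 0.17) * 77 * 10
Step 3: AW = 0.22 * 77 * 10
Step 4: AW = 169.4 mm

169.4


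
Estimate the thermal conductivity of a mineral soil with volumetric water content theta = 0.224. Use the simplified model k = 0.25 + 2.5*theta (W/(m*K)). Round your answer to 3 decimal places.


Step 1: k = 0.25 + 2.5 * theta
Step 2: k = 0.25 + 2.5 * 0.224
Step 3: k = 0.25 + 0.56
Step 4: k = 0.81 W/(m*K)

0.81


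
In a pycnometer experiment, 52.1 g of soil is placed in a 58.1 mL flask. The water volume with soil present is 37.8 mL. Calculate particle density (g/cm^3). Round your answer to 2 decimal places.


Step 1: Volume of solids = flask volume - water volume with soil
Step 2: V_solids = 58.1 - 37.8 = 20.3 mL
Step 3: Particle density = mass / V_solids = 52.1 / 20.3 = 2.57 g/cm^3

2.57


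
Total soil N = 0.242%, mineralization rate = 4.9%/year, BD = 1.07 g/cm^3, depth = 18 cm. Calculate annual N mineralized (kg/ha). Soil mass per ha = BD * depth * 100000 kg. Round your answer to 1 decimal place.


Step 1: Soil mass per ha = BD * depth * 100000 = 1.07 * 18 * 100000 = 1926000 kg
Step 2: Total N pool = soil mass * N%/100 = 1926000 * 0.242/100 = 4660.92 kg/ha
Step 3: N mineralized = N pool * rate%/100 = 4660.92 * 4.9/100 = 228.4 kg/ha/yr

228.4


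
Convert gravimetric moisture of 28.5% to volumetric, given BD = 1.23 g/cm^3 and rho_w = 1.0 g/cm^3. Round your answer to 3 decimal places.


Step 1: theta = (w / 100) * BD / rho_w
Step 2: theta = (28.5 / 100) * 1.23 / 1.0
Step 3: theta = 0.285 * 1.23
Step 4: theta = 0.351

0.351


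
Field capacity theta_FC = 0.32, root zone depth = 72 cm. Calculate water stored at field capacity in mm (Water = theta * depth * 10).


Step 1: Water (mm) = theta_FC * depth (cm) * 10
Step 2: Water = 0.32 * 72 * 10
Step 3: Water = 230.4 mm

230.4


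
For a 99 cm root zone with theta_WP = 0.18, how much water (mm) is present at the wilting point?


Step 1: Water (mm) = theta_WP * depth * 10
Step 2: Water = 0.18 * 99 * 10
Step 3: Water = 178.2 mm

178.2


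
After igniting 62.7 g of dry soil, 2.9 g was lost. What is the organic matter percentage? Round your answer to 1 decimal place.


Step 1: OM% = 100 * LOI / sample mass
Step 2: OM = 100 * 2.9 / 62.7
Step 3: OM = 4.6%

4.6


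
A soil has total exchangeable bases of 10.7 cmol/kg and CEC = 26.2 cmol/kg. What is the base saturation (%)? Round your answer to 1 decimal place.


Step 1: BS = 100 * (sum of bases) / CEC
Step 2: BS = 100 * 10.7 / 26.2
Step 3: BS = 40.8%

40.8


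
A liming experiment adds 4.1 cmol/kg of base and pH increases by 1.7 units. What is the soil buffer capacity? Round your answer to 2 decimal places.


Step 1: BC = change in base / change in pH
Step 2: BC = 4.1 / 1.7
Step 3: BC = 2.41 cmol/(kg*pH unit)

2.41


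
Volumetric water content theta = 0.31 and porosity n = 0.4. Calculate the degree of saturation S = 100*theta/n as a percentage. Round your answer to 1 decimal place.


Step 1: S = 100 * theta_v / n
Step 2: S = 100 * 0.31 / 0.4
Step 3: S = 77.5%

77.5


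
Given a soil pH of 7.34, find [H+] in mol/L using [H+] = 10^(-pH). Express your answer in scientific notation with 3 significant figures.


Step 1: [H+] = 10^(-pH)
Step 2: [H+] = 10^(-7.34)
Step 3: [H+] = 4.57e-08 mol/L

4.57e-08


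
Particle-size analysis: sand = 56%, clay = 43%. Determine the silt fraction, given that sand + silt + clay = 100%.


Step 1: sand + silt + clay = 100%
Step 2: silt = 100 - sand - clay
Step 3: silt = 100 - 56 - 43
Step 4: silt = 1%

1


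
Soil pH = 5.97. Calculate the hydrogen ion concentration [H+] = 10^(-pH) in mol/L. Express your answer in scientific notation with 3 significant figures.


Step 1: [H+] = 10^(-pH)
Step 2: [H+] = 10^(-5.97)
Step 3: [H+] = 1.07e-06 mol/L

1.07e-06


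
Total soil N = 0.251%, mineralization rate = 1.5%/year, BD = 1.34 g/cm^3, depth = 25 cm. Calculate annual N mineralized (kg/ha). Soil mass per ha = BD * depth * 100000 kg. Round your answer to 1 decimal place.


Step 1: Soil mass per ha = BD * depth * 100000 = 1.34 * 25 * 100000 = 3350000 kg
Step 2: Total N pool = soil mass * N%/100 = 3350000 * 0.251/100 = 8408.5 kg/ha
Step 3: N mineralized = N pool * rate%/100 = 8408.5 * 1.5/100 = 126.1 kg/ha/yr

126.1


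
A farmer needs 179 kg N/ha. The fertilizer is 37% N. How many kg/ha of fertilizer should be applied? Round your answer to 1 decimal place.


Step 1: Fertilizer rate = target N / (N content / 100)
Step 2: Rate = 179 / (37 / 100)
Step 3: Rate = 179 / 0.37
Step 4: Rate = 483.8 kg/ha

483.8


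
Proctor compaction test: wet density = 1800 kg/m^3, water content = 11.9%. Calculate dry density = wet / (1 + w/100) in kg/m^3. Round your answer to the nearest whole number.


Step 1: Dry density = wet density / (1 + w/100)
Step 2: Dry density = 1800 / (1 + 11.9/100)
Step 3: Dry density = 1800 / 1.119
Step 4: Dry density = 1609 kg/m^3

1609


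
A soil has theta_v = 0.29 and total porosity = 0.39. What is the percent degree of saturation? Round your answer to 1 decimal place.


Step 1: S = 100 * theta_v / n
Step 2: S = 100 * 0.29 / 0.39
Step 3: S = 74.4%

74.4


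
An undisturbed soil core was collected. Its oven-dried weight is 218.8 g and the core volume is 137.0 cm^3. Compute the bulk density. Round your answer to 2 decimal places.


Step 1: Identify the formula: BD = dry mass / volume
Step 2: Substitute values: BD = 218.8 / 137.0
Step 3: BD = 1.6 g/cm^3

1.6


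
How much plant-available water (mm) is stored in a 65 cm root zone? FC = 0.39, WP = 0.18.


Step 1: Available water = (FC - WP) * depth * 10
Step 2: AW = (0.39 - 0.18) * 65 * 10
Step 3: AW = 0.21 * 65 * 10
Step 4: AW = 136.5 mm

136.5


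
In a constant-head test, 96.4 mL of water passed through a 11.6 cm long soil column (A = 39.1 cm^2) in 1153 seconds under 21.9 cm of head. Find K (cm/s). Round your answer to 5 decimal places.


Step 1: K = Q * L / (A * t * h)
Step 2: Numerator = 96.4 * 11.6 = 1118.24
Step 3: Denominator = 39.1 * 1153 * 21.9 = 987302.37
Step 4: K = 1118.24 / 987302.37 = 0.00113 cm/s

0.00113


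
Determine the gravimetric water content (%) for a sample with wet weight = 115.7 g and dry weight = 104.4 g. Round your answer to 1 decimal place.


Step 1: Water mass = wet - dry = 115.7 - 104.4 = 11.3 g
Step 2: w = 100 * water mass / dry mass
Step 3: w = 100 * 11.3 / 104.4 = 10.8%

10.8


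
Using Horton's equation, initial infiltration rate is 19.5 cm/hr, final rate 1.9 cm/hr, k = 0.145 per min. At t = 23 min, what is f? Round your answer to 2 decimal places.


Step 1: f = fc + (f0 - fc) * exp(-k * t)
Step 2: exp(-0.145 * 23) = 0.035615
Step 3: f = 1.9 + (19.5 - 1.9) * 0.035615
Step 4: f = 1.9 + 17.6 * 0.035615
Step 5: f = 2.53 cm/hr

2.53


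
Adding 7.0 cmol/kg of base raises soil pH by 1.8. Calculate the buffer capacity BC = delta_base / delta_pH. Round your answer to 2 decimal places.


Step 1: BC = change in base / change in pH
Step 2: BC = 7.0 / 1.8
Step 3: BC = 3.89 cmol/(kg*pH unit)

3.89


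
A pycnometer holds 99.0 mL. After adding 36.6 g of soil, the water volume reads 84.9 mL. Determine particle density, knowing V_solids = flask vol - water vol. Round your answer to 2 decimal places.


Step 1: Volume of solids = flask volume - water volume with soil
Step 2: V_solids = 99.0 - 84.9 = 14.1 mL
Step 3: Particle density = mass / V_solids = 36.6 / 14.1 = 2.6 g/cm^3

2.6


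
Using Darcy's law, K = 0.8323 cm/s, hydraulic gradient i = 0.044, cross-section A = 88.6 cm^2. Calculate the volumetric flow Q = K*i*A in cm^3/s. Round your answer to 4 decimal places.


Step 1: Apply Darcy's law: Q = K * i * A
Step 2: Q = 0.8323 * 0.044 * 88.6
Step 3: Q = 3.2446 cm^3/s

3.2446


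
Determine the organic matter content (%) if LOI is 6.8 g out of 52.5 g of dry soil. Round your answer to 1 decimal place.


Step 1: OM% = 100 * LOI / sample mass
Step 2: OM = 100 * 6.8 / 52.5
Step 3: OM = 13.0%

13.0


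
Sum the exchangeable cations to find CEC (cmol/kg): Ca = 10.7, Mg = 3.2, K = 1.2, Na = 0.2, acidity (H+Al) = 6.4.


Step 1: CEC = Ca + Mg + K + Na + (H+Al)
Step 2: CEC = 10.7 + 3.2 + 1.2 + 0.2 + 6.4
Step 3: CEC = 21.7 cmol/kg

21.7


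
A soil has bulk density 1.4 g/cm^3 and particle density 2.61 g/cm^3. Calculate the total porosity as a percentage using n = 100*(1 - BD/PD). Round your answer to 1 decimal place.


Step 1: Formula: n = 100 * (1 - BD / PD)
Step 2: n = 100 * (1 - 1.4 / 2.61)
Step 3: n = 100 * (1 - 0.5364)
Step 4: n = 46.4%

46.4


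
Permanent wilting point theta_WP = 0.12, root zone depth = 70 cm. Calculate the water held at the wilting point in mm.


Step 1: Water (mm) = theta_WP * depth * 10
Step 2: Water = 0.12 * 70 * 10
Step 3: Water = 84.0 mm

84.0


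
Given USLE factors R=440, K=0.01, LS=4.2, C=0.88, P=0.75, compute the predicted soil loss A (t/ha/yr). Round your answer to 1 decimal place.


Step 1: A = R * K * LS * C * P
Step 2: R * K = 440 * 0.01 = 4.4
Step 3: (R*K) * LS = 4.4 * 4.2 = 18.48
Step 4: * C * P = 18.48 * 0.88 * 0.75 = 12.2
Step 5: A = 12.2 t/(ha*yr)

12.2


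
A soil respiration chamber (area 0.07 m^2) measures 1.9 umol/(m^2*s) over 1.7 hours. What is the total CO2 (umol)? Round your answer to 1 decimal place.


Step 1: Convert time to seconds: 1.7 hr * 3600 = 6120.0 s
Step 2: Total = flux * area * time_s
Step 3: Total = 1.9 * 0.07 * 6120.0
Step 4: Total = 814.0 umol

814.0


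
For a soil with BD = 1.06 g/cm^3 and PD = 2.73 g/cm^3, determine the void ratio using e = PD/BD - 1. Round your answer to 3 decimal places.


Step 1: e = PD / BD - 1
Step 2: e = 2.73 / 1.06 - 1
Step 3: e = 2.57547 - 1
Step 4: e = 1.575

1.575


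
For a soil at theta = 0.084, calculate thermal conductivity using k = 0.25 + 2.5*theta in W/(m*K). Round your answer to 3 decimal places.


Step 1: k = 0.25 + 2.5 * theta
Step 2: k = 0.25 + 2.5 * 0.084
Step 3: k = 0.25 + 0.21
Step 4: k = 0.46 W/(m*K)

0.46


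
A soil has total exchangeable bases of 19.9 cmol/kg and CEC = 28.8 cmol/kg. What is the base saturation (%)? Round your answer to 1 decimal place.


Step 1: BS = 100 * (sum of bases) / CEC
Step 2: BS = 100 * 19.9 / 28.8
Step 3: BS = 69.1%

69.1


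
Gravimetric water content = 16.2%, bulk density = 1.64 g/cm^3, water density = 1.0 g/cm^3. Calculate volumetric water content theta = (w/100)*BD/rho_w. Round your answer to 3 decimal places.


Step 1: theta = (w / 100) * BD / rho_w
Step 2: theta = (16.2 / 100) * 1.64 / 1.0
Step 3: theta = 0.162 * 1.64
Step 4: theta = 0.266

0.266


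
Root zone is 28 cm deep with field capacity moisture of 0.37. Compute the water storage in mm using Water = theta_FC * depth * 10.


Step 1: Water (mm) = theta_FC * depth (cm) * 10
Step 2: Water = 0.37 * 28 * 10
Step 3: Water = 103.6 mm

103.6


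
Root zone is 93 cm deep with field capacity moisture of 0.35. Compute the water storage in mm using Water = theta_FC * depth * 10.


Step 1: Water (mm) = theta_FC * depth (cm) * 10
Step 2: Water = 0.35 * 93 * 10
Step 3: Water = 325.5 mm

325.5


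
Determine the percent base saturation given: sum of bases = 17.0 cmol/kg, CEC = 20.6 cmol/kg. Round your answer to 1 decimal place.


Step 1: BS = 100 * (sum of bases) / CEC
Step 2: BS = 100 * 17.0 / 20.6
Step 3: BS = 82.5%

82.5


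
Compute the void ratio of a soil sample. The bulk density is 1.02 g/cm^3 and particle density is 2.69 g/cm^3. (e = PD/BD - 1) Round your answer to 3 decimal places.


Step 1: e = PD / BD - 1
Step 2: e = 2.69 / 1.02 - 1
Step 3: e = 2.63725 - 1
Step 4: e = 1.637

1.637


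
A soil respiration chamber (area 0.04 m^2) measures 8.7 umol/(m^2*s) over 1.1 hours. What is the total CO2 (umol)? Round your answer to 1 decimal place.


Step 1: Convert time to seconds: 1.1 hr * 3600 = 3960.0 s
Step 2: Total = flux * area * time_s
Step 3: Total = 8.7 * 0.04 * 3960.0
Step 4: Total = 1378.1 umol

1378.1


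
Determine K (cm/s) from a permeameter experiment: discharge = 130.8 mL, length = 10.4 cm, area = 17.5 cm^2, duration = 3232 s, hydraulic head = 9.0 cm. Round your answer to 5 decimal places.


Step 1: K = Q * L / (A * t * h)
Step 2: Numerator = 130.8 * 10.4 = 1360.32
Step 3: Denominator = 17.5 * 3232 * 9.0 = 509040.0
Step 4: K = 1360.32 / 509040.0 = 0.00267 cm/s

0.00267


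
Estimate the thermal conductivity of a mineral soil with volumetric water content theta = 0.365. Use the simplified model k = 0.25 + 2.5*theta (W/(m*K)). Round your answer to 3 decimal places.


Step 1: k = 0.25 + 2.5 * theta
Step 2: k = 0.25 + 2.5 * 0.365
Step 3: k = 0.25 + 0.913
Step 4: k = 1.163 W/(m*K)

1.163


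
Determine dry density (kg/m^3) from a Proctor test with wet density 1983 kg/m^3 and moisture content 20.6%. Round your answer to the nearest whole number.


Step 1: Dry density = wet density / (1 + w/100)
Step 2: Dry density = 1983 / (1 + 20.6/100)
Step 3: Dry density = 1983 / 1.206
Step 4: Dry density = 1644 kg/m^3

1644


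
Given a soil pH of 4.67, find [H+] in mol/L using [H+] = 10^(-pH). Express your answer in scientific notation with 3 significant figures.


Step 1: [H+] = 10^(-pH)
Step 2: [H+] = 10^(-4.67)
Step 3: [H+] = 2.14e-05 mol/L

2.14e-05


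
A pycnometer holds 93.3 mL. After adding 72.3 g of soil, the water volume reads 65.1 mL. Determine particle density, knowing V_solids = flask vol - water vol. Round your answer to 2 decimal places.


Step 1: Volume of solids = flask volume - water volume with soil
Step 2: V_solids = 93.3 - 65.1 = 28.2 mL
Step 3: Particle density = mass / V_solids = 72.3 / 28.2 = 2.56 g/cm^3

2.56


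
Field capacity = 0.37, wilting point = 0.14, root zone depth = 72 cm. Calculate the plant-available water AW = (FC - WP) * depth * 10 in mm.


Step 1: Available water = (FC - WP) * depth * 10
Step 2: AW = (0.37 - 0.14) * 72 * 10
Step 3: AW = 0.23 * 72 * 10
Step 4: AW = 165.6 mm

165.6


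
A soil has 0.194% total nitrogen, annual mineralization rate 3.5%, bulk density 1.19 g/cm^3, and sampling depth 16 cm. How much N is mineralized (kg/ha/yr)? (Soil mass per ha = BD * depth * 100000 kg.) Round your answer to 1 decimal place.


Step 1: Soil mass per ha = BD * depth * 100000 = 1.19 * 16 * 100000 = 1904000 kg
Step 2: Total N pool = soil mass * N%/100 = 1904000 * 0.194/100 = 3693.76 kg/ha
Step 3: N mineralized = N pool * rate%/100 = 3693.76 * 3.5/100 = 129.3 kg/ha/yr

129.3


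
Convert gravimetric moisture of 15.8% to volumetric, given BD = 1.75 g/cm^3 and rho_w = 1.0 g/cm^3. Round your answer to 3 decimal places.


Step 1: theta = (w / 100) * BD / rho_w
Step 2: theta = (15.8 / 100) * 1.75 / 1.0
Step 3: theta = 0.158 * 1.75
Step 4: theta = 0.277

0.277


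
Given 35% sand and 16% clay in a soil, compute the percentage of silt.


Step 1: sand + silt + clay = 100%
Step 2: silt = 100 - sand - clay
Step 3: silt = 100 - 35 - 16
Step 4: silt = 49%

49


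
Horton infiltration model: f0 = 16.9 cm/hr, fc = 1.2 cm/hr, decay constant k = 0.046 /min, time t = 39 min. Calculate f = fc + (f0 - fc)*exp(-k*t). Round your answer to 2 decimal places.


Step 1: f = fc + (f0 - fc) * exp(-k * t)
Step 2: exp(-0.046 * 39) = 0.166294
Step 3: f = 1.2 + (16.9 - 1.2) * 0.166294
Step 4: f = 1.2 + 15.7 * 0.166294
Step 5: f = 3.81 cm/hr

3.81


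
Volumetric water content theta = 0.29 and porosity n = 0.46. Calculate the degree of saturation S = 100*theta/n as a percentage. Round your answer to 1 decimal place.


Step 1: S = 100 * theta_v / n
Step 2: S = 100 * 0.29 / 0.46
Step 3: S = 63.0%

63.0


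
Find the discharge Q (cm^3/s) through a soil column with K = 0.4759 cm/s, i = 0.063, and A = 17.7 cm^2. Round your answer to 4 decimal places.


Step 1: Apply Darcy's law: Q = K * i * A
Step 2: Q = 0.4759 * 0.063 * 17.7
Step 3: Q = 0.5307 cm^3/s

0.5307


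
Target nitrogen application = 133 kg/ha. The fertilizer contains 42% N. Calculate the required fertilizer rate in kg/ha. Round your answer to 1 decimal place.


Step 1: Fertilizer rate = target N / (N content / 100)
Step 2: Rate = 133 / (42 / 100)
Step 3: Rate = 133 / 0.42
Step 4: Rate = 316.7 kg/ha

316.7


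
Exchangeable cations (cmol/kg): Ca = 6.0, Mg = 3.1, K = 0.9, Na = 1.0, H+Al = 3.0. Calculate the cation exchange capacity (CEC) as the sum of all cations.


Step 1: CEC = Ca + Mg + K + Na + (H+Al)
Step 2: CEC = 6.0 + 3.1 + 0.9 + 1.0 + 3.0
Step 3: CEC = 14.0 cmol/kg

14.0


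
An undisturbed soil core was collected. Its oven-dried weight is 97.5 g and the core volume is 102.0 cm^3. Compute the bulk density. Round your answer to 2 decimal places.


Step 1: Identify the formula: BD = dry mass / volume
Step 2: Substitute values: BD = 97.5 / 102.0
Step 3: BD = 0.96 g/cm^3

0.96


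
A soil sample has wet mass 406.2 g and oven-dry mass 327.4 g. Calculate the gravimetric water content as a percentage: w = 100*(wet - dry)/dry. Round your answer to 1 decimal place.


Step 1: Water mass = wet - dry = 406.2 - 327.4 = 78.8 g
Step 2: w = 100 * water mass / dry mass
Step 3: w = 100 * 78.8 / 327.4 = 24.1%

24.1


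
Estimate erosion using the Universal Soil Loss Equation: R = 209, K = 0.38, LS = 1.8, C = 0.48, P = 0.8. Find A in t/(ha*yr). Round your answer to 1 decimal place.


Step 1: A = R * K * LS * C * P
Step 2: R * K = 209 * 0.38 = 79.42
Step 3: (R*K) * LS = 79.42 * 1.8 = 142.956
Step 4: * C * P = 142.956 * 0.48 * 0.8 = 54.9
Step 5: A = 54.9 t/(ha*yr)

54.9


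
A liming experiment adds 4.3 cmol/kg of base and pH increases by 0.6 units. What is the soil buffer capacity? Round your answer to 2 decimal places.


Step 1: BC = change in base / change in pH
Step 2: BC = 4.3 / 0.6
Step 3: BC = 7.17 cmol/(kg*pH unit)

7.17


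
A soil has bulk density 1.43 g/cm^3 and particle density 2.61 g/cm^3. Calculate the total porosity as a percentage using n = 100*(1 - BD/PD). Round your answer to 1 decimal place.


Step 1: Formula: n = 100 * (1 - BD / PD)
Step 2: n = 100 * (1 - 1.43 / 2.61)
Step 3: n = 100 * (1 - 0.54789)
Step 4: n = 45.2%

45.2


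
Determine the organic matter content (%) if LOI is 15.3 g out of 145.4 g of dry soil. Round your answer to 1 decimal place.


Step 1: OM% = 100 * LOI / sample mass
Step 2: OM = 100 * 15.3 / 145.4
Step 3: OM = 10.5%

10.5


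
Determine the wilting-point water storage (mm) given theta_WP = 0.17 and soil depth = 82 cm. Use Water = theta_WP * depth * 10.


Step 1: Water (mm) = theta_WP * depth * 10
Step 2: Water = 0.17 * 82 * 10
Step 3: Water = 139.4 mm

139.4


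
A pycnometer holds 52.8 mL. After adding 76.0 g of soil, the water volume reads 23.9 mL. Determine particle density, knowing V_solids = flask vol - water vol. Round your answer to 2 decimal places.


Step 1: Volume of solids = flask volume - water volume with soil
Step 2: V_solids = 52.8 - 23.9 = 28.9 mL
Step 3: Particle density = mass / V_solids = 76.0 / 28.9 = 2.63 g/cm^3

2.63


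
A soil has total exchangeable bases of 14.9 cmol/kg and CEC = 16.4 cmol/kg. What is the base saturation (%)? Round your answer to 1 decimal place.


Step 1: BS = 100 * (sum of bases) / CEC
Step 2: BS = 100 * 14.9 / 16.4
Step 3: BS = 90.9%

90.9


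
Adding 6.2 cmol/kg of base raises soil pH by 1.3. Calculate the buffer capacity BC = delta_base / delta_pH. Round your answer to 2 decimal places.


Step 1: BC = change in base / change in pH
Step 2: BC = 6.2 / 1.3
Step 3: BC = 4.77 cmol/(kg*pH unit)

4.77


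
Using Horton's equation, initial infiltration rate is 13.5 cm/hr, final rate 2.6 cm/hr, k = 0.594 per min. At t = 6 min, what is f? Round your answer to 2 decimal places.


Step 1: f = fc + (f0 - fc) * exp(-k * t)
Step 2: exp(-0.594 * 6) = 0.028325
Step 3: f = 2.6 + (13.5 - 2.6) * 0.028325
Step 4: f = 2.6 + 10.9 * 0.028325
Step 5: f = 2.91 cm/hr

2.91


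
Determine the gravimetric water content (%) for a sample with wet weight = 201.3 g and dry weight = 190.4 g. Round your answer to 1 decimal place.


Step 1: Water mass = wet - dry = 201.3 - 190.4 = 10.9 g
Step 2: w = 100 * water mass / dry mass
Step 3: w = 100 * 10.9 / 190.4 = 5.7%

5.7


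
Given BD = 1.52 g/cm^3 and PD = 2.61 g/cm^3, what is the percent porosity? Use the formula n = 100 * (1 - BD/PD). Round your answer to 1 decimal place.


Step 1: Formula: n = 100 * (1 - BD / PD)
Step 2: n = 100 * (1 - 1.52 / 2.61)
Step 3: n = 100 * (1 - 0.58238)
Step 4: n = 41.8%

41.8


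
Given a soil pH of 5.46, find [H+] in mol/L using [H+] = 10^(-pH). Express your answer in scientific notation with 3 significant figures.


Step 1: [H+] = 10^(-pH)
Step 2: [H+] = 10^(-5.46)
Step 3: [H+] = 3.47e-06 mol/L

3.47e-06


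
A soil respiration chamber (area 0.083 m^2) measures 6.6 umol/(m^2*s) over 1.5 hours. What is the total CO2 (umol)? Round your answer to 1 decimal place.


Step 1: Convert time to seconds: 1.5 hr * 3600 = 5400.0 s
Step 2: Total = flux * area * time_s
Step 3: Total = 6.6 * 0.083 * 5400.0
Step 4: Total = 2958.1 umol

2958.1


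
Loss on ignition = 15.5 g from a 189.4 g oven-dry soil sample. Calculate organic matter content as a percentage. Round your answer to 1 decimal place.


Step 1: OM% = 100 * LOI / sample mass
Step 2: OM = 100 * 15.5 / 189.4
Step 3: OM = 8.2%

8.2


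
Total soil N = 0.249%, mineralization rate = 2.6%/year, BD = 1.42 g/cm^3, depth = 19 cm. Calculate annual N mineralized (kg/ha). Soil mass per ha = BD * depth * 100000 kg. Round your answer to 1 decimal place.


Step 1: Soil mass per ha = BD * depth * 100000 = 1.42 * 19 * 100000 = 2698000 kg
Step 2: Total N pool = soil mass * N%/100 = 2698000 * 0.249/100 = 6718.02 kg/ha
Step 3: N mineralized = N pool * rate%/100 = 6718.02 * 2.6/100 = 174.7 kg/ha/yr

174.7


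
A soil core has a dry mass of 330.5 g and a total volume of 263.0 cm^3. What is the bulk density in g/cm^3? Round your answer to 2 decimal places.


Step 1: Identify the formula: BD = dry mass / volume
Step 2: Substitute values: BD = 330.5 / 263.0
Step 3: BD = 1.26 g/cm^3

1.26


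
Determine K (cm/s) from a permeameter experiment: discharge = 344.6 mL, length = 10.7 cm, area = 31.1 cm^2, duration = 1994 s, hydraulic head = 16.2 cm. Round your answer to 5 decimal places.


Step 1: K = Q * L / (A * t * h)
Step 2: Numerator = 344.6 * 10.7 = 3687.22
Step 3: Denominator = 31.1 * 1994 * 16.2 = 1004617.08
Step 4: K = 3687.22 / 1004617.08 = 0.00367 cm/s

0.00367


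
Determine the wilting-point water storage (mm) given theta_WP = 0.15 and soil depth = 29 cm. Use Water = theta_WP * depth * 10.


Step 1: Water (mm) = theta_WP * depth * 10
Step 2: Water = 0.15 * 29 * 10
Step 3: Water = 43.5 mm

43.5


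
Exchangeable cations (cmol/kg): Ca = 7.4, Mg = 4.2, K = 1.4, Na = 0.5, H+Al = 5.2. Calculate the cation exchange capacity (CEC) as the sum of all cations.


Step 1: CEC = Ca + Mg + K + Na + (H+Al)
Step 2: CEC = 7.4 + 4.2 + 1.4 + 0.5 + 5.2
Step 3: CEC = 18.7 cmol/kg

18.7


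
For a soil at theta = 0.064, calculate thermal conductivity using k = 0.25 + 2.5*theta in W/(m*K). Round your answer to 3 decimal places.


Step 1: k = 0.25 + 2.5 * theta
Step 2: k = 0.25 + 2.5 * 0.064
Step 3: k = 0.25 + 0.16
Step 4: k = 0.41 W/(m*K)

0.41


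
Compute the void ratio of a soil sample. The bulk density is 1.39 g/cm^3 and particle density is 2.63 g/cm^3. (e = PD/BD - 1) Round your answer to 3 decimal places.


Step 1: e = PD / BD - 1
Step 2: e = 2.63 / 1.39 - 1
Step 3: e = 1.89209 - 1
Step 4: e = 0.892

0.892


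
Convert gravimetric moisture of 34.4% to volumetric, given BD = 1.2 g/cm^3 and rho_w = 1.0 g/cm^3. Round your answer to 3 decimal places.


Step 1: theta = (w / 100) * BD / rho_w
Step 2: theta = (34.4 / 100) * 1.2 / 1.0
Step 3: theta = 0.344 * 1.2
Step 4: theta = 0.413

0.413


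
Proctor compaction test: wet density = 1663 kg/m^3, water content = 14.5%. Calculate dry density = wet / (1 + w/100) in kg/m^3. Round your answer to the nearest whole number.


Step 1: Dry density = wet density / (1 + w/100)
Step 2: Dry density = 1663 / (1 + 14.5/100)
Step 3: Dry density = 1663 / 1.145
Step 4: Dry density = 1452 kg/m^3

1452


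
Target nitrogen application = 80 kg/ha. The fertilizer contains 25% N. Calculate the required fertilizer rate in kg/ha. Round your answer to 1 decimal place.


Step 1: Fertilizer rate = target N / (N content / 100)
Step 2: Rate = 80 / (25 / 100)
Step 3: Rate = 80 / 0.25
Step 4: Rate = 320.0 kg/ha

320.0


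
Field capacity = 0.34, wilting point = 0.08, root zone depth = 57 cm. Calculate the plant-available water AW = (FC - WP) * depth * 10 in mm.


Step 1: Available water = (FC - WP) * depth * 10
Step 2: AW = (0.34 - 0.08) * 57 * 10
Step 3: AW = 0.26 * 57 * 10
Step 4: AW = 148.2 mm

148.2


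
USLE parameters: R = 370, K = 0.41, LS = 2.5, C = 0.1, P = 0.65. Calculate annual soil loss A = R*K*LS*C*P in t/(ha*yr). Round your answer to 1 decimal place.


Step 1: A = R * K * LS * C * P
Step 2: R * K = 370 * 0.41 = 151.7
Step 3: (R*K) * LS = 151.7 * 2.5 = 379.25
Step 4: * C * P = 379.25 * 0.1 * 0.65 = 24.7
Step 5: A = 24.7 t/(ha*yr)

24.7


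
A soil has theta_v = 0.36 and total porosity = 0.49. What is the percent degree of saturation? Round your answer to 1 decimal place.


Step 1: S = 100 * theta_v / n
Step 2: S = 100 * 0.36 / 0.49
Step 3: S = 73.5%

73.5


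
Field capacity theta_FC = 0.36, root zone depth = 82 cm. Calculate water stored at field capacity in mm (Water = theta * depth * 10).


Step 1: Water (mm) = theta_FC * depth (cm) * 10
Step 2: Water = 0.36 * 82 * 10
Step 3: Water = 295.2 mm

295.2


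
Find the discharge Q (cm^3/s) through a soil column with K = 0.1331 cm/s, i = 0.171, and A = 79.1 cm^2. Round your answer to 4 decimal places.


Step 1: Apply Darcy's law: Q = K * i * A
Step 2: Q = 0.1331 * 0.171 * 79.1
Step 3: Q = 1.8003 cm^3/s

1.8003


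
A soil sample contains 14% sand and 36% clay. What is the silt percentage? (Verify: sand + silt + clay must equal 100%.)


Step 1: sand + silt + clay = 100%
Step 2: silt = 100 - sand - clay
Step 3: silt = 100 - 14 - 36
Step 4: silt = 50%

50


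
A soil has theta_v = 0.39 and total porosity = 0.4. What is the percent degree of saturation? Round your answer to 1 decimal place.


Step 1: S = 100 * theta_v / n
Step 2: S = 100 * 0.39 / 0.4
Step 3: S = 97.5%

97.5


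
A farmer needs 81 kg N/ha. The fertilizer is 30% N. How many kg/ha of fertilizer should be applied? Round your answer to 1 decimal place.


Step 1: Fertilizer rate = target N / (N content / 100)
Step 2: Rate = 81 / (30 / 100)
Step 3: Rate = 81 / 0.3
Step 4: Rate = 270.0 kg/ha

270.0


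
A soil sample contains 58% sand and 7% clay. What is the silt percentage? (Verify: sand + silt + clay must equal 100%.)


Step 1: sand + silt + clay = 100%
Step 2: silt = 100 - sand - clay
Step 3: silt = 100 - 58 - 7
Step 4: silt = 35%

35


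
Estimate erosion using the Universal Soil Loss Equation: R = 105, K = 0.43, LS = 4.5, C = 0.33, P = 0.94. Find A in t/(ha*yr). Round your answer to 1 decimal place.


Step 1: A = R * K * LS * C * P
Step 2: R * K = 105 * 0.43 = 45.15
Step 3: (R*K) * LS = 45.15 * 4.5 = 203.175
Step 4: * C * P = 203.175 * 0.33 * 0.94 = 63.0
Step 5: A = 63.0 t/(ha*yr)

63.0


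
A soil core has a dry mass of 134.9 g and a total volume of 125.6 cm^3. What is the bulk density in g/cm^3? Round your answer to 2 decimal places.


Step 1: Identify the formula: BD = dry mass / volume
Step 2: Substitute values: BD = 134.9 / 125.6
Step 3: BD = 1.07 g/cm^3

1.07


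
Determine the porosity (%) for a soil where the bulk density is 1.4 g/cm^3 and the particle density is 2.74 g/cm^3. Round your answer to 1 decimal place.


Step 1: Formula: n = 100 * (1 - BD / PD)
Step 2: n = 100 * (1 - 1.4 / 2.74)
Step 3: n = 100 * (1 - 0.51095)
Step 4: n = 48.9%

48.9


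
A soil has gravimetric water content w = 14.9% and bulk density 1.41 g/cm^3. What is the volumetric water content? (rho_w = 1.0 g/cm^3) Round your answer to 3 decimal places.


Step 1: theta = (w / 100) * BD / rho_w
Step 2: theta = (14.9 / 100) * 1.41 / 1.0
Step 3: theta = 0.149 * 1.41
Step 4: theta = 0.21

0.21


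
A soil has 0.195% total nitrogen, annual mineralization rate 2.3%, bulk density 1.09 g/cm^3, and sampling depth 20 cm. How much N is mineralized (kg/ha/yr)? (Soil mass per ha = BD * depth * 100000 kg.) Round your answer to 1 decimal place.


Step 1: Soil mass per ha = BD * depth * 100000 = 1.09 * 20 * 100000 = 2180000 kg
Step 2: Total N pool = soil mass * N%/100 = 2180000 * 0.195/100 = 4251.0 kg/ha
Step 3: N mineralized = N pool * rate%/100 = 4251.0 * 2.3/100 = 97.8 kg/ha/yr

97.8


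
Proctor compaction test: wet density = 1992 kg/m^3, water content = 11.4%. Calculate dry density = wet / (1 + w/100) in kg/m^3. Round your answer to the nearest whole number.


Step 1: Dry density = wet density / (1 + w/100)
Step 2: Dry density = 1992 / (1 + 11.4/100)
Step 3: Dry density = 1992 / 1.114
Step 4: Dry density = 1788 kg/m^3

1788


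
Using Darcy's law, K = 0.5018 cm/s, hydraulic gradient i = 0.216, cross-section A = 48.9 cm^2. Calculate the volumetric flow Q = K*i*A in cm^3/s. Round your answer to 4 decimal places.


Step 1: Apply Darcy's law: Q = K * i * A
Step 2: Q = 0.5018 * 0.216 * 48.9
Step 3: Q = 5.3002 cm^3/s

5.3002


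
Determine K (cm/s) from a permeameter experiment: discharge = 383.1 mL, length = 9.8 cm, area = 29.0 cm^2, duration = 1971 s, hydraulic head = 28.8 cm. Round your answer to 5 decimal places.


Step 1: K = Q * L / (A * t * h)
Step 2: Numerator = 383.1 * 9.8 = 3754.38
Step 3: Denominator = 29.0 * 1971 * 28.8 = 1646179.2
Step 4: K = 3754.38 / 1646179.2 = 0.00228 cm/s

0.00228


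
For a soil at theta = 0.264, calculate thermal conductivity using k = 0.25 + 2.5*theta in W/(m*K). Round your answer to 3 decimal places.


Step 1: k = 0.25 + 2.5 * theta
Step 2: k = 0.25 + 2.5 * 0.264
Step 3: k = 0.25 + 0.66
Step 4: k = 0.91 W/(m*K)

0.91


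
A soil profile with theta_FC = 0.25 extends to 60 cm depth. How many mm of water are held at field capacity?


Step 1: Water (mm) = theta_FC * depth (cm) * 10
Step 2: Water = 0.25 * 60 * 10
Step 3: Water = 150.0 mm

150.0


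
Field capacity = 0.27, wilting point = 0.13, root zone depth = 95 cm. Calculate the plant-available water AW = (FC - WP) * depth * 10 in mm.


Step 1: Available water = (FC - WP) * depth * 10
Step 2: AW = (0.27 - 0.13) * 95 * 10
Step 3: AW = 0.14 * 95 * 10
Step 4: AW = 133.0 mm

133.0


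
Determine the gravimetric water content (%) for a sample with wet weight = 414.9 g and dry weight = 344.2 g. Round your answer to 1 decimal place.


Step 1: Water mass = wet - dry = 414.9 - 344.2 = 70.7 g
Step 2: w = 100 * water mass / dry mass
Step 3: w = 100 * 70.7 / 344.2 = 20.5%

20.5


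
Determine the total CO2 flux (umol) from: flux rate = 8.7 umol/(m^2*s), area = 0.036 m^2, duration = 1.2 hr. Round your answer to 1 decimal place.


Step 1: Convert time to seconds: 1.2 hr * 3600 = 4320.0 s
Step 2: Total = flux * area * time_s
Step 3: Total = 8.7 * 0.036 * 4320.0
Step 4: Total = 1353.0 umol

1353.0


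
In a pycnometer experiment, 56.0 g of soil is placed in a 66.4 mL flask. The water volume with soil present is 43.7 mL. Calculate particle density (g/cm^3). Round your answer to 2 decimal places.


Step 1: Volume of solids = flask volume - water volume with soil
Step 2: V_solids = 66.4 - 43.7 = 22.7 mL
Step 3: Particle density = mass / V_solids = 56.0 / 22.7 = 2.47 g/cm^3

2.47


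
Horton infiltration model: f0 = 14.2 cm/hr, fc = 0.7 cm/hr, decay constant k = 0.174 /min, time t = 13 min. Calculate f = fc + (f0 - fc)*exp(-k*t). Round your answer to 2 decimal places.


Step 1: f = fc + (f0 - fc) * exp(-k * t)
Step 2: exp(-0.174 * 13) = 0.104142
Step 3: f = 0.7 + (14.2 - 0.7) * 0.104142
Step 4: f = 0.7 + 13.5 * 0.104142
Step 5: f = 2.11 cm/hr

2.11


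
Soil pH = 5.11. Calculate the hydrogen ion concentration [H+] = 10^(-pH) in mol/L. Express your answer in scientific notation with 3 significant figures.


Step 1: [H+] = 10^(-pH)
Step 2: [H+] = 10^(-5.11)
Step 3: [H+] = 7.76e-06 mol/L

7.76e-06


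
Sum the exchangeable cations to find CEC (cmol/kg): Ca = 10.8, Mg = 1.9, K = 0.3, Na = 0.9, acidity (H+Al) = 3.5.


Step 1: CEC = Ca + Mg + K + Na + (H+Al)
Step 2: CEC = 10.8 + 1.9 + 0.3 + 0.9 + 3.5
Step 3: CEC = 17.4 cmol/kg

17.4


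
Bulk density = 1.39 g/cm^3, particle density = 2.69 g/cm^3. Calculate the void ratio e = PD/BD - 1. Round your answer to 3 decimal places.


Step 1: e = PD / BD - 1
Step 2: e = 2.69 / 1.39 - 1
Step 3: e = 1.93525 - 1
Step 4: e = 0.935

0.935


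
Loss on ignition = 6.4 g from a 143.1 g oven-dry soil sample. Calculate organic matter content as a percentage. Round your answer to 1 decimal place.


Step 1: OM% = 100 * LOI / sample mass
Step 2: OM = 100 * 6.4 / 143.1
Step 3: OM = 4.5%

4.5


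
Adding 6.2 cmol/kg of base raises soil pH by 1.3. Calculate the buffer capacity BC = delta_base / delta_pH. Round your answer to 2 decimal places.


Step 1: BC = change in base / change in pH
Step 2: BC = 6.2 / 1.3
Step 3: BC = 4.77 cmol/(kg*pH unit)

4.77


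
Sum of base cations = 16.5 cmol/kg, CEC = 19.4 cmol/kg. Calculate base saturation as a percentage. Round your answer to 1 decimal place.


Step 1: BS = 100 * (sum of bases) / CEC
Step 2: BS = 100 * 16.5 / 19.4
Step 3: BS = 85.1%

85.1


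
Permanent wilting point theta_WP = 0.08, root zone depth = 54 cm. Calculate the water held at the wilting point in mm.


Step 1: Water (mm) = theta_WP * depth * 10
Step 2: Water = 0.08 * 54 * 10
Step 3: Water = 43.2 mm

43.2


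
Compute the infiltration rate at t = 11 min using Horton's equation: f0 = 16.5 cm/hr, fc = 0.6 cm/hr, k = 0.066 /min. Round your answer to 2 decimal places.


Step 1: f = fc + (f0 - fc) * exp(-k * t)
Step 2: exp(-0.066 * 11) = 0.48384
Step 3: f = 0.6 + (16.5 - 0.6) * 0.48384
Step 4: f = 0.6 + 15.9 * 0.48384
Step 5: f = 8.29 cm/hr

8.29


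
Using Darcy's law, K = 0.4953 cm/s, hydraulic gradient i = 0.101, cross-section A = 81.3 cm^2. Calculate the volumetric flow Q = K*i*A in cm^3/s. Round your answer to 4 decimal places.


Step 1: Apply Darcy's law: Q = K * i * A
Step 2: Q = 0.4953 * 0.101 * 81.3
Step 3: Q = 4.0671 cm^3/s

4.0671


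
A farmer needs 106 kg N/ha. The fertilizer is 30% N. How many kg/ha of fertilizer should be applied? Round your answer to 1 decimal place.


Step 1: Fertilizer rate = target N / (N content / 100)
Step 2: Rate = 106 / (30 / 100)
Step 3: Rate = 106 / 0.3
Step 4: Rate = 353.3 kg/ha

353.3


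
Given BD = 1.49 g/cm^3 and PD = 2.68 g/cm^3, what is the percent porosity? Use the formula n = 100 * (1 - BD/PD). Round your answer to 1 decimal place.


Step 1: Formula: n = 100 * (1 - BD / PD)
Step 2: n = 100 * (1 - 1.49 / 2.68)
Step 3: n = 100 * (1 - 0.55597)
Step 4: n = 44.4%

44.4


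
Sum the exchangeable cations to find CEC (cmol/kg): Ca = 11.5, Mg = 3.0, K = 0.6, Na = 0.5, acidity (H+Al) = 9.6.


Step 1: CEC = Ca + Mg + K + Na + (H+Al)
Step 2: CEC = 11.5 + 3.0 + 0.6 + 0.5 + 9.6
Step 3: CEC = 25.2 cmol/kg

25.2


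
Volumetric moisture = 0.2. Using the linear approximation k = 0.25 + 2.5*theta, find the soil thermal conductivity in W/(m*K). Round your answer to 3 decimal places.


Step 1: k = 0.25 + 2.5 * theta
Step 2: k = 0.25 + 2.5 * 0.2
Step 3: k = 0.25 + 0.5
Step 4: k = 0.75 W/(m*K)

0.75


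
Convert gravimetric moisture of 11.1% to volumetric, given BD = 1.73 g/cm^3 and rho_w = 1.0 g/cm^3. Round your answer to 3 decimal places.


Step 1: theta = (w / 100) * BD / rho_w
Step 2: theta = (11.1 / 100) * 1.73 / 1.0
Step 3: theta = 0.111 * 1.73
Step 4: theta = 0.192

0.192


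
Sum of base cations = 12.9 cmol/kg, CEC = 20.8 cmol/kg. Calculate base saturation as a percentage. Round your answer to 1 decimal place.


Step 1: BS = 100 * (sum of bases) / CEC
Step 2: BS = 100 * 12.9 / 20.8
Step 3: BS = 62.0%

62.0
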